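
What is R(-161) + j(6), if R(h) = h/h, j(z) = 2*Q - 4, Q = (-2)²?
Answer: 5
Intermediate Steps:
Q = 4
j(z) = 4 (j(z) = 2*4 - 4 = 8 - 4 = 4)
R(h) = 1
R(-161) + j(6) = 1 + 4 = 5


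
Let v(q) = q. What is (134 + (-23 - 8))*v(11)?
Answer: 1133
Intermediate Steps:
(134 + (-23 - 8))*v(11) = (134 + (-23 - 8))*11 = (134 - 31)*11 = 103*11 = 1133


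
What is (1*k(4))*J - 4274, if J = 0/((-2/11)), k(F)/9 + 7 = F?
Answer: -4274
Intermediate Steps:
k(F) = -63 + 9*F
J = 0 (J = 0/((-2*1/11)) = 0/(-2/11) = 0*(-11/2) = 0)
(1*k(4))*J - 4274 = (1*(-63 + 9*4))*0 - 4274 = (1*(-63 + 36))*0 - 4274 = (1*(-27))*0 - 4274 = -27*0 - 4274 = 0 - 4274 = -4274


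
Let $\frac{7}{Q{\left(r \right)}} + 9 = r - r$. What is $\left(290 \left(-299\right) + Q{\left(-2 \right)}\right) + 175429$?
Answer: $\frac{798464}{9} \approx 88718.0$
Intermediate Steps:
$Q{\left(r \right)} = - \frac{7}{9}$ ($Q{\left(r \right)} = \frac{7}{-9 + \left(r - r\right)} = \frac{7}{-9 + 0} = \frac{7}{-9} = 7 \left(- \frac{1}{9}\right) = - \frac{7}{9}$)
$\left(290 \left(-299\right) + Q{\left(-2 \right)}\right) + 175429 = \left(290 \left(-299\right) - \frac{7}{9}\right) + 175429 = \left(-86710 - \frac{7}{9}\right) + 175429 = - \frac{780397}{9} + 175429 = \frac{798464}{9}$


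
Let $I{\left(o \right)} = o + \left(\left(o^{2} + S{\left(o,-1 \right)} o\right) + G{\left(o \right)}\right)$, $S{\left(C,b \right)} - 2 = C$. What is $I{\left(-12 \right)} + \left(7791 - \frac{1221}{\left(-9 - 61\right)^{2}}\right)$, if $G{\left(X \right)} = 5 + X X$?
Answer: $\frac{40139579}{4900} \approx 8191.8$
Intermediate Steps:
$S{\left(C,b \right)} = 2 + C$
$G{\left(X \right)} = 5 + X^{2}$
$I{\left(o \right)} = 5 + o + 2 o^{2} + o \left(2 + o\right)$ ($I{\left(o \right)} = o + \left(\left(o^{2} + \left(2 + o\right) o\right) + \left(5 + o^{2}\right)\right) = o + \left(\left(o^{2} + o \left(2 + o\right)\right) + \left(5 + o^{2}\right)\right) = o + \left(5 + 2 o^{2} + o \left(2 + o\right)\right) = 5 + o + 2 o^{2} + o \left(2 + o\right)$)
$I{\left(-12 \right)} + \left(7791 - \frac{1221}{\left(-9 - 61\right)^{2}}\right) = \left(5 + 3 \left(-12\right) + 3 \left(-12\right)^{2}\right) + \left(7791 - \frac{1221}{\left(-9 - 61\right)^{2}}\right) = \left(5 - 36 + 3 \cdot 144\right) + \left(7791 - \frac{1221}{\left(-70\right)^{2}}\right) = \left(5 - 36 + 432\right) + \left(7791 - \frac{1221}{4900}\right) = 401 + \left(7791 - 1221 \cdot \frac{1}{4900}\right) = 401 + \left(7791 - \frac{1221}{4900}\right) = 401 + \frac{38174679}{4900} = \frac{40139579}{4900}$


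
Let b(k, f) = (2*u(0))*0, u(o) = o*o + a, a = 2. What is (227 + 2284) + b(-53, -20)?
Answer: 2511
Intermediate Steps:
u(o) = 2 + o**2 (u(o) = o*o + 2 = o**2 + 2 = 2 + o**2)
b(k, f) = 0 (b(k, f) = (2*(2 + 0**2))*0 = (2*(2 + 0))*0 = (2*2)*0 = 4*0 = 0)
(227 + 2284) + b(-53, -20) = (227 + 2284) + 0 = 2511 + 0 = 2511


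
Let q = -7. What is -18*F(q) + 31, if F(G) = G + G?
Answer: 283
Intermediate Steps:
F(G) = 2*G
-18*F(q) + 31 = -36*(-7) + 31 = -18*(-14) + 31 = 252 + 31 = 283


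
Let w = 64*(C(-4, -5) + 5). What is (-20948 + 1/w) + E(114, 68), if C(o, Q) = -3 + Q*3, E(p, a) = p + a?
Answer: -17277313/832 ≈ -20766.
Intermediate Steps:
E(p, a) = a + p
C(o, Q) = -3 + 3*Q
w = -832 (w = 64*((-3 + 3*(-5)) + 5) = 64*((-3 - 15) + 5) = 64*(-18 + 5) = 64*(-13) = -832)
(-20948 + 1/w) + E(114, 68) = (-20948 + 1/(-832)) + (68 + 114) = (-20948 - 1/832) + 182 = -17428737/832 + 182 = -17277313/832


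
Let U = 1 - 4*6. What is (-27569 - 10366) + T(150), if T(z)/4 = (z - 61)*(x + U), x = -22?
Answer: -53955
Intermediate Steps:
U = -23 (U = 1 - 24 = -23)
T(z) = 10980 - 180*z (T(z) = 4*((z - 61)*(-22 - 23)) = 4*((-61 + z)*(-45)) = 4*(2745 - 45*z) = 10980 - 180*z)
(-27569 - 10366) + T(150) = (-27569 - 10366) + (10980 - 180*150) = -37935 + (10980 - 27000) = -37935 - 16020 = -53955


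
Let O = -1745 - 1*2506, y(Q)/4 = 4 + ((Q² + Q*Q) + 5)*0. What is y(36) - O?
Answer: 4267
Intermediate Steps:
y(Q) = 16 (y(Q) = 4*(4 + ((Q² + Q*Q) + 5)*0) = 4*(4 + ((Q² + Q²) + 5)*0) = 4*(4 + (2*Q² + 5)*0) = 4*(4 + (5 + 2*Q²)*0) = 4*(4 + 0) = 4*4 = 16)
O = -4251 (O = -1745 - 2506 = -4251)
y(36) - O = 16 - 1*(-4251) = 16 + 4251 = 4267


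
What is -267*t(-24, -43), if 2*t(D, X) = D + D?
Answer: 6408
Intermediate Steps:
t(D, X) = D (t(D, X) = (D + D)/2 = (2*D)/2 = D)
-267*t(-24, -43) = -267*(-24) = 6408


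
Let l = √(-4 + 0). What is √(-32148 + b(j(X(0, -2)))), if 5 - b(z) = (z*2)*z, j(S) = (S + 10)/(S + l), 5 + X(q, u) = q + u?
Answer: √(-90290497 - 504*I)/53 ≈ 0.00050038 - 179.29*I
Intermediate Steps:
X(q, u) = -5 + q + u (X(q, u) = -5 + (q + u) = -5 + q + u)
l = 2*I (l = √(-4) = 2*I ≈ 2.0*I)
j(S) = (10 + S)/(S + 2*I) (j(S) = (S + 10)/(S + 2*I) = (10 + S)/(S + 2*I))
b(z) = 5 - 2*z² (b(z) = 5 - z*2*z = 5 - 2*z*z = 5 - 2*z²)
√(-32148 + b(j(X(0, -2)))) = √(-32148 + (5 - 2*(10 + (-5 + 0 - 2))²/((-5 + 0 - 2) + 2*I)²)) = √(-32148 + (5 - 2*(10 - 7)²/(-7 + 2*I)²)) = √(-32148 + (5 - 2*9*(-7 - 2*I)²/2809)) = √(-32148 + (5 - 18*(-7 - 2*I)²/2809)) = √(-32143 - 18*(-7 - 2*I)²/2809)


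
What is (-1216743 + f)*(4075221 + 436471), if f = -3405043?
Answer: -20852074921912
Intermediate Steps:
(-1216743 + f)*(4075221 + 436471) = (-1216743 - 3405043)*(4075221 + 436471) = -4621786*4511692 = -20852074921912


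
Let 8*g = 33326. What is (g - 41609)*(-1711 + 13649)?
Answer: -893995037/2 ≈ -4.4700e+8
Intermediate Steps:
g = 16663/4 (g = (⅛)*33326 = 16663/4 ≈ 4165.8)
(g - 41609)*(-1711 + 13649) = (16663/4 - 41609)*(-1711 + 13649) = -149773/4*11938 = -893995037/2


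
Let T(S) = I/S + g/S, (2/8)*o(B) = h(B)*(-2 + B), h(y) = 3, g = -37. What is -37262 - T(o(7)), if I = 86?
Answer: -2235769/60 ≈ -37263.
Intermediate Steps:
o(B) = -24 + 12*B (o(B) = 4*(3*(-2 + B)) = 4*(-6 + 3*B) = -24 + 12*B)
T(S) = 49/S (T(S) = 86/S - 37/S = 49/S)
-37262 - T(o(7)) = -37262 - 49/(-24 + 12*7) = -37262 - 49/(-24 + 84) = -37262 - 49/60 = -2235769/60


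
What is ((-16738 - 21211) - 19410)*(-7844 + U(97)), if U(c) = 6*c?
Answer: 416541058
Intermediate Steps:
((-16738 - 21211) - 19410)*(-7844 + U(97)) = ((-16738 - 21211) - 19410)*(-7844 + 6*97) = (-37949 - 19410)*(-7844 + 582) = -57359*(-7262) = 416541058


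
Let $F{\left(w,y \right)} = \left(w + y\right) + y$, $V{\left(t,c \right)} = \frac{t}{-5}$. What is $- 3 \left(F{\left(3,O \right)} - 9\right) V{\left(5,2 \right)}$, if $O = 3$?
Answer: $0$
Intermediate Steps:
$V{\left(t,c \right)} = - \frac{t}{5}$ ($V{\left(t,c \right)} = t \left(- \frac{1}{5}\right) = - \frac{t}{5}$)
$F{\left(w,y \right)} = w + 2 y$
$- 3 \left(F{\left(3,O \right)} - 9\right) V{\left(5,2 \right)} = - 3 \left(\left(3 + 2 \cdot 3\right) - 9\right) \left(\left(- \frac{1}{5}\right) 5\right) = - 3 \left(\left(3 + 6\right) - 9\right) \left(-1\right) = - 3 \left(9 - 9\right) \left(-1\right) = \left(-3\right) 0 \left(-1\right) = 0 \left(-1\right) = 0$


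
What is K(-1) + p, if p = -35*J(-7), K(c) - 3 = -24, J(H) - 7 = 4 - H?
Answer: -651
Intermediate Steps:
J(H) = 11 - H (J(H) = 7 + (4 - H) = 11 - H)
K(c) = -21 (K(c) = 3 - 24 = -21)
p = -630 (p = -35*(11 - 1*(-7)) = -35*(11 + 7) = -35*18 = -630)
K(-1) + p = -21 - 630 = -651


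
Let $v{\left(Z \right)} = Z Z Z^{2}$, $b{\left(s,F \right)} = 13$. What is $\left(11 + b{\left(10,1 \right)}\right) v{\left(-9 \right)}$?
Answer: $157464$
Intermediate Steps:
$v{\left(Z \right)} = Z^{4}$ ($v{\left(Z \right)} = Z^{2} Z^{2} = Z^{4}$)
$\left(11 + b{\left(10,1 \right)}\right) v{\left(-9 \right)} = \left(11 + 13\right) \left(-9\right)^{4} = 24 \cdot 6561 = 157464$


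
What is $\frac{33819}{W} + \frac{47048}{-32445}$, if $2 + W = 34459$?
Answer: $- \frac{523875481}{1117957365} \approx -0.4686$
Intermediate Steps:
$W = 34457$ ($W = -2 + 34459 = 34457$)
$\frac{33819}{W} + \frac{47048}{-32445} = \frac{33819}{34457} + \frac{47048}{-32445} = 33819 \cdot \frac{1}{34457} + 47048 \left(- \frac{1}{32445}\right) = \frac{33819}{34457} - \frac{47048}{32445} = - \frac{523875481}{1117957365}$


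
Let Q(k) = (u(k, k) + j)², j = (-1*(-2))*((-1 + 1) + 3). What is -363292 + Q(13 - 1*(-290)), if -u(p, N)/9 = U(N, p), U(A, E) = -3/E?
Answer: -3705563467/10201 ≈ -3.6326e+5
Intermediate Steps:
u(p, N) = 27/p (u(p, N) = -(-27)/p = 27/p)
j = 6 (j = 2*(0 + 3) = 2*3 = 6)
Q(k) = (6 + 27/k)² (Q(k) = (27/k + 6)² = (6 + 27/k)²)
-363292 + Q(13 - 1*(-290)) = -363292 + 9*(9 + 2*(13 - 1*(-290)))²/(13 - 1*(-290))² = -363292 + 9*(9 + 2*(13 + 290))²/(13 + 290)² = -363292 + 9*(9 + 2*303)²/303² = -363292 + 9*(1/91809)*(9 + 606)² = -363292 + 9*(1/91809)*615² = -363292 + 9*(1/91809)*378225 = -363292 + 378225/10201 = -3705563467/10201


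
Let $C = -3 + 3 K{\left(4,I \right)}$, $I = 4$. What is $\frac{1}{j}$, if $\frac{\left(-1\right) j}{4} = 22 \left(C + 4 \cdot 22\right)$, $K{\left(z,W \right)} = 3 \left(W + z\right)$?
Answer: $- \frac{1}{13816} \approx -7.238 \cdot 10^{-5}$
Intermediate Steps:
$K{\left(z,W \right)} = 3 W + 3 z$
$C = 69$ ($C = -3 + 3 \left(3 \cdot 4 + 3 \cdot 4\right) = -3 + 3 \left(12 + 12\right) = -3 + 3 \cdot 24 = -3 + 72 = 69$)
$j = -13816$ ($j = - 4 \cdot 22 \left(69 + 4 \cdot 22\right) = - 4 \cdot 22 \left(69 + 88\right) = - 4 \cdot 22 \cdot 157 = \left(-4\right) 3454 = -13816$)
$\frac{1}{j} = \frac{1}{-13816} = - \frac{1}{13816}$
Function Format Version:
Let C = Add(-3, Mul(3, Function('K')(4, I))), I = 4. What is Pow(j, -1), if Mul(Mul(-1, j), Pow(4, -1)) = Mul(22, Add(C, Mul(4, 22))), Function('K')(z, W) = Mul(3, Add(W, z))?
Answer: Rational(-1, 13816) ≈ -7.2380e-5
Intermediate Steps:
Function('K')(z, W) = Add(Mul(3, W), Mul(3, z))
C = 69 (C = Add(-3, Mul(3, Add(Mul(3, 4), Mul(3, 4)))) = Add(-3, Mul(3, Add(12, 12))) = Add(-3, Mul(3, 24)) = Add(-3, 72) = 69)
j = -13816 (j = Mul(-4, Mul(22, Add(69, Mul(4, 22)))) = Mul(-4, Mul(22, Add(69, 88))) = Mul(-4, Mul(22, 157)) = Mul(-4, 3454) = -13816)
Pow(j, -1) = Pow(-13816, -1) = Rational(-1, 13816)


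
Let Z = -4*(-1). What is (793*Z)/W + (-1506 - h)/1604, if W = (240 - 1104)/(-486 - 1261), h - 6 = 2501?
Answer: 555317069/86616 ≈ 6411.3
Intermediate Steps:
h = 2507 (h = 6 + 2501 = 2507)
W = 864/1747 (W = -864/(-1747) = -864*(-1/1747) = 864/1747 ≈ 0.49456)
Z = 4
(793*Z)/W + (-1506 - h)/1604 = (793*4)/(864/1747) + (-1506 - 1*2507)/1604 = 3172*(1747/864) + (-1506 - 2507)*(1/1604) = 1385371/216 - 4013*1/1604 = 1385371/216 - 4013/1604 = 555317069/86616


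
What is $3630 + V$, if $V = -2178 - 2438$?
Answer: $-986$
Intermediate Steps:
$V = -4616$
$3630 + V = 3630 - 4616 = -986$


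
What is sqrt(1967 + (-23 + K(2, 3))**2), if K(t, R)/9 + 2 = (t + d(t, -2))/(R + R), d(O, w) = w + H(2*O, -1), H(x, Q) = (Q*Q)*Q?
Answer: 3*sqrt(1677)/2 ≈ 61.427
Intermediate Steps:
H(x, Q) = Q**3 (H(x, Q) = Q**2*Q = Q**3)
d(O, w) = -1 + w (d(O, w) = w + (-1)**3 = w - 1 = -1 + w)
K(t, R) = -18 + 9*(-3 + t)/(2*R) (K(t, R) = -18 + 9*((t + (-1 - 2))/(R + R)) = -18 + 9*((t - 3)/((2*R))) = -18 + 9*((-3 + t)*(1/(2*R))) = -18 + 9*((-3 + t)/(2*R)) = -18 + 9*(-3 + t)/(2*R))
sqrt(1967 + (-23 + K(2, 3))**2) = sqrt(1967 + (-23 + (9/2)*(-3 + 2 - 4*3)/3)**2) = sqrt(1967 + (-23 + (9/2)*(1/3)*(-3 + 2 - 12))**2) = sqrt(1967 + (-23 + (9/2)*(1/3)*(-13))**2) = sqrt(1967 + (-23 - 39/2)**2) = sqrt(1967 + (-85/2)**2) = sqrt(1967 + 7225/4) = sqrt(15093/4) = 3*sqrt(1677)/2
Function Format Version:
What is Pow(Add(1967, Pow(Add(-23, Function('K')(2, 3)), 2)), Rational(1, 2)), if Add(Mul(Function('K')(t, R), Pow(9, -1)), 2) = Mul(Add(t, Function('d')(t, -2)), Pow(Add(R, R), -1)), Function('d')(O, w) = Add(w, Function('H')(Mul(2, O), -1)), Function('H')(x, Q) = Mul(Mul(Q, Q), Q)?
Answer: Mul(Rational(3, 2), Pow(1677, Rational(1, 2))) ≈ 61.427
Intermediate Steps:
Function('H')(x, Q) = Pow(Q, 3) (Function('H')(x, Q) = Mul(Pow(Q, 2), Q) = Pow(Q, 3))
Function('d')(O, w) = Add(-1, w) (Function('d')(O, w) = Add(w, Pow(-1, 3)) = Add(w, -1) = Add(-1, w))
Function('K')(t, R) = Add(-18, Mul(Rational(9, 2), Pow(R, -1), Add(-3, t))) (Function('K')(t, R) = Add(-18, Mul(9, Mul(Add(t, Add(-1, -2)), Pow(Add(R, R), -1)))) = Add(-18, Mul(9, Mul(Add(t, -3), Pow(Mul(2, R), -1)))) = Add(-18, Mul(9, Mul(Add(-3, t), Mul(Rational(1, 2), Pow(R, -1))))) = Add(-18, Mul(9, Mul(Rational(1, 2), Pow(R, -1), Add(-3, t)))) = Add(-18, Mul(Rational(9, 2), Pow(R, -1), Add(-3, t))))
Pow(Add(1967, Pow(Add(-23, Function('K')(2, 3)), 2)), Rational(1, 2)) = Pow(Add(1967, Pow(Add(-23, Mul(Rational(9, 2), Pow(3, -1), Add(-3, 2, Mul(-4, 3)))), 2)), Rational(1, 2)) = Pow(Add(1967, Pow(Add(-23, Mul(Rational(9, 2), Rational(1, 3), Add(-3, 2, -12))), 2)), Rational(1, 2)) = Pow(Add(1967, Pow(Add(-23, Mul(Rational(9, 2), Rational(1, 3), -13)), 2)), Rational(1, 2)) = Pow(Add(1967, Pow(Add(-23, Rational(-39, 2)), 2)), Rational(1, 2)) = Pow(Add(1967, Pow(Rational(-85, 2), 2)), Rational(1, 2)) = Pow(Add(1967, Rational(7225, 4)), Rational(1, 2)) = Pow(Rational(15093, 4), Rational(1, 2)) = Mul(Rational(3, 2), Pow(1677, Rational(1, 2)))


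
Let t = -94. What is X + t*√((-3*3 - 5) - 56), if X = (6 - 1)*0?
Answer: -94*I*√70 ≈ -786.46*I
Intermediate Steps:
X = 0 (X = 5*0 = 0)
X + t*√((-3*3 - 5) - 56) = 0 - 94*√((-3*3 - 5) - 56) = 0 - 94*√((-9 - 5) - 56) = 0 - 94*√(-14 - 56) = 0 - 94*I*√70 = -94*I*√70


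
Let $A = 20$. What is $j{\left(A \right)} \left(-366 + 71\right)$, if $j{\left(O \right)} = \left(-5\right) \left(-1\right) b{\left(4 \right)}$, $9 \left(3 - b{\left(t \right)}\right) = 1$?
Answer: $- \frac{38350}{9} \approx -4261.1$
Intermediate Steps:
$b{\left(t \right)} = \frac{26}{9}$ ($b{\left(t \right)} = 3 - \frac{1}{9} = \frac{26}{9}$)
$j{\left(O \right)} = \frac{130}{9}$ ($j{\left(O \right)} = \left(-5\right) \left(-1\right) \frac{26}{9} = 5 \cdot \frac{26}{9} = \frac{130}{9}$)
$j{\left(A \right)} \left(-366 + 71\right) = \frac{130 \left(-366 + 71\right)}{9} = \frac{130}{9} \left(-295\right) = - \frac{38350}{9}$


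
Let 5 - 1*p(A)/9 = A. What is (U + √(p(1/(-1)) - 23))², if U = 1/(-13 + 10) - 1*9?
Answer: 1063/9 - 56*√31/3 ≈ 14.180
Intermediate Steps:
p(A) = 45 - 9*A
U = -28/3 (U = 1/(-3) - 9 = -⅓ - 9 = -28/3 ≈ -9.3333)
(U + √(p(1/(-1)) - 23))² = (-28/3 + √((45 - 9/(-1)) - 23))² = (-28/3 + √((45 - 9*(-1)) - 23))² = (-28/3 + √((45 + 9) - 23))² = (-28/3 + √(54 - 23))² = (-28/3 + √31)²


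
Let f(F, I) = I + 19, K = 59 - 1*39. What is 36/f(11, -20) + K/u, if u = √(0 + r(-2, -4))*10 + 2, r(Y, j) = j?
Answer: -3626/101 - 100*I/101 ≈ -35.901 - 0.9901*I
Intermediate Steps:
K = 20 (K = 59 - 39 = 20)
f(F, I) = 19 + I
u = 2 + 20*I (u = √(0 - 4)*10 + 2 = √(-4)*10 + 2 = (2*I)*10 + 2 = 20*I + 2 = 2 + 20*I ≈ 2.0 + 20.0*I)
36/f(11, -20) + K/u = 36/(19 - 20) + 20/(2 + 20*I) = 36/(-1) + 20*((2 - 20*I)/404) = 36*(-1) + 5*(2 - 20*I)/101 = -36 + 5*(2 - 20*I)/101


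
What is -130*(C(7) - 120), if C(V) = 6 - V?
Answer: 15730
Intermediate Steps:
-130*(C(7) - 120) = -130*((6 - 1*7) - 120) = -130*((6 - 7) - 120) = -130*(-1 - 120) = -130*(-121) = 15730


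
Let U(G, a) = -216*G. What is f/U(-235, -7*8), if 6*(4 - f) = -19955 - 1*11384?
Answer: 31363/304560 ≈ 0.10298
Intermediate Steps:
f = 31363/6 (f = 4 - (-19955 - 1*11384)/6 = 4 - (-19955 - 11384)/6 = 4 - ⅙*(-31339) = 4 + 31339/6 = 31363/6 ≈ 5227.2)
f/U(-235, -7*8) = 31363/(6*((-216*(-235)))) = (31363/6)/50760 = (31363/6)*(1/50760) = 31363/304560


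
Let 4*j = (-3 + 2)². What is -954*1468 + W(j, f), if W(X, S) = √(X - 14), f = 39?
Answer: -1400472 + I*√55/2 ≈ -1.4005e+6 + 3.7081*I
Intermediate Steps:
j = ¼ (j = (-3 + 2)²/4 = (¼)*(-1)² = (¼)*1 = ¼ ≈ 0.25000)
W(X, S) = √(-14 + X)
-954*1468 + W(j, f) = -954*1468 + √(-14 + ¼) = -1400472 + √(-55/4) = -1400472 + I*√55/2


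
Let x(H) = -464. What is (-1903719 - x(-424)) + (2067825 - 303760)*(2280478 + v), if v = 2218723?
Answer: 7936881108810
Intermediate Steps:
(-1903719 - x(-424)) + (2067825 - 303760)*(2280478 + v) = (-1903719 - 1*(-464)) + (2067825 - 303760)*(2280478 + 2218723) = (-1903719 + 464) + 1764065*4499201 = -1903255 + 7936883012065 = 7936881108810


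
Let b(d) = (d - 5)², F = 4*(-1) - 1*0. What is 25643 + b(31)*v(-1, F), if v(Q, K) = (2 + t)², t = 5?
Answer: 58767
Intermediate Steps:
F = -4 (F = -4 + 0 = -4)
v(Q, K) = 49 (v(Q, K) = (2 + 5)² = 7² = 49)
b(d) = (-5 + d)²
25643 + b(31)*v(-1, F) = 25643 + (-5 + 31)²*49 = 25643 + 26²*49 = 25643 + 676*49 = 25643 + 33124 = 58767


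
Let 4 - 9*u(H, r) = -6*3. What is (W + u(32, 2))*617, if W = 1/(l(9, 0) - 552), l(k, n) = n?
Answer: 2495765/1656 ≈ 1507.1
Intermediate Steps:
u(H, r) = 22/9 (u(H, r) = 4/9 - (-2)*3/3 = 4/9 - ⅑*(-18) = 4/9 + 2 = 22/9)
W = -1/552 (W = 1/(0 - 552) = 1/(-552) = -1/552 ≈ -0.0018116)
(W + u(32, 2))*617 = (-1/552 + 22/9)*617 = (4045/1656)*617 = 2495765/1656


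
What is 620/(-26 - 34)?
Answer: -31/3 ≈ -10.333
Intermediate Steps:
620/(-26 - 34) = 620/(-60) = 620*(-1/60) = -31/3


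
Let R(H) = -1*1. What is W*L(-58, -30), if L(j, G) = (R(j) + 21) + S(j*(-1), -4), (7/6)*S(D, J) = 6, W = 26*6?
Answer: 27456/7 ≈ 3922.3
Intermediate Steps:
W = 156
S(D, J) = 36/7 (S(D, J) = (6/7)*6 = 36/7)
R(H) = -1
L(j, G) = 176/7 (L(j, G) = (-1 + 21) + 36/7 = 20 + 36/7 = 176/7)
W*L(-58, -30) = 156*(176/7) = 27456/7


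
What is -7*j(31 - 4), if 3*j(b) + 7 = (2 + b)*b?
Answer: -5432/3 ≈ -1810.7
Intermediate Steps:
j(b) = -7/3 + b*(2 + b)/3 (j(b) = -7/3 + ((2 + b)*b)/3 = -7/3 + (b*(2 + b))/3 = -7/3 + b*(2 + b)/3)
-7*j(31 - 4) = -7*(-7/3 + (31 - 4)²/3 + 2*(31 - 4)/3) = -7*(-7/3 + (⅓)*27² + (⅔)*27) = -7*(-7/3 + (⅓)*729 + 18) = -7*(-7/3 + 243 + 18) = -7*776/3 = -5432/3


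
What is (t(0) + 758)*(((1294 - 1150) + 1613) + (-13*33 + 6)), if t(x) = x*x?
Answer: 1011172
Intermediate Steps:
t(x) = x²
(t(0) + 758)*(((1294 - 1150) + 1613) + (-13*33 + 6)) = (0² + 758)*(((1294 - 1150) + 1613) + (-13*33 + 6)) = (0 + 758)*((144 + 1613) + (-429 + 6)) = 758*(1757 - 423) = 758*1334 = 1011172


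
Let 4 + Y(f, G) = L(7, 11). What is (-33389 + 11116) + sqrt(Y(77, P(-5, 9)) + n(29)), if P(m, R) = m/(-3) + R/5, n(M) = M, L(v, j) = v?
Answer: -22273 + 4*sqrt(2) ≈ -22267.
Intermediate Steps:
P(m, R) = -m/3 + R/5 (P(m, R) = m*(-1/3) + R*(1/5) = -m/3 + R/5)
Y(f, G) = 3 (Y(f, G) = -4 + 7 = 3)
(-33389 + 11116) + sqrt(Y(77, P(-5, 9)) + n(29)) = (-33389 + 11116) + sqrt(3 + 29) = -22273 + sqrt(32) = -22273 + 4*sqrt(2)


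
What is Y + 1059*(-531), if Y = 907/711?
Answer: -399815012/711 ≈ -5.6233e+5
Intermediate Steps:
Y = 907/711 (Y = 907*(1/711) = 907/711 ≈ 1.2757)
Y + 1059*(-531) = 907/711 + 1059*(-531) = 907/711 - 562329 = -399815012/711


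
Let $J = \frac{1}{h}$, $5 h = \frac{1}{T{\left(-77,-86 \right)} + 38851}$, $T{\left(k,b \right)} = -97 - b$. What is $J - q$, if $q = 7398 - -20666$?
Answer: $166136$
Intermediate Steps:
$h = \frac{1}{194200}$ ($h = \frac{1}{5 \left(\left(-97 - -86\right) + 38851\right)} = \frac{1}{5 \left(\left(-97 + 86\right) + 38851\right)} = \frac{1}{5 \left(-11 + 38851\right)} = \frac{1}{5 \cdot 38840} = \frac{1}{5} \cdot \frac{1}{38840} = \frac{1}{194200} \approx 5.1493 \cdot 10^{-6}$)
$q = 28064$ ($q = 7398 + 20666 = 28064$)
$J = 194200$ ($J = \frac{1}{\frac{1}{194200}} = 194200$)
$J - q = 194200 - 28064 = 166136$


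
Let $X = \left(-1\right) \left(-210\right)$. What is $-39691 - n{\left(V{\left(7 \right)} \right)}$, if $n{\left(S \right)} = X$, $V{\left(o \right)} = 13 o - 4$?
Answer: $-39901$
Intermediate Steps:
$V{\left(o \right)} = -4 + 13 o$
$X = 210$
$n{\left(S \right)} = 210$
$-39691 - n{\left(V{\left(7 \right)} \right)} = -39691 - 210 = -39901$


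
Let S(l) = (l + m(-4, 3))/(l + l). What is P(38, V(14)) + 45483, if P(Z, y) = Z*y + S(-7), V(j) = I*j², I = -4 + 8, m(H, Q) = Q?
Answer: 526927/7 ≈ 75275.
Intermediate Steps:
I = 4
V(j) = 4*j²
S(l) = (3 + l)/(2*l) (S(l) = (l + 3)/(l + l) = (3 + l)/((2*l)) = (3 + l)*(1/(2*l)) = (3 + l)/(2*l))
P(Z, y) = 2/7 + Z*y (P(Z, y) = Z*y + (½)*(3 - 7)/(-7) = Z*y + (½)*(-⅐)*(-4) = Z*y + 2/7 = 2/7 + Z*y)
P(38, V(14)) + 45483 = (2/7 + 38*(4*14²)) + 45483 = (2/7 + 38*(4*196)) + 45483 = (2/7 + 38*784) + 45483 = (2/7 + 29792) + 45483 = 208546/7 + 45483 = 526927/7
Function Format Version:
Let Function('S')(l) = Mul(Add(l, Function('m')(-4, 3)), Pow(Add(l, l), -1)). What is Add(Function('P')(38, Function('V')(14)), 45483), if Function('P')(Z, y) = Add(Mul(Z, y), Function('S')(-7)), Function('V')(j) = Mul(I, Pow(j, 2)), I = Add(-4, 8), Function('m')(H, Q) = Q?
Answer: Rational(526927, 7) ≈ 75275.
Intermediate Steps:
I = 4
Function('V')(j) = Mul(4, Pow(j, 2))
Function('S')(l) = Mul(Rational(1, 2), Pow(l, -1), Add(3, l)) (Function('S')(l) = Mul(Add(l, 3), Pow(Add(l, l), -1)) = Mul(Add(3, l), Pow(Mul(2, l), -1)) = Mul(Add(3, l), Mul(Rational(1, 2), Pow(l, -1))) = Mul(Rational(1, 2), Pow(l, -1), Add(3, l)))
Function('P')(Z, y) = Add(Rational(2, 7), Mul(Z, y)) (Function('P')(Z, y) = Add(Mul(Z, y), Mul(Rational(1, 2), Pow(-7, -1), Add(3, -7))) = Add(Mul(Z, y), Mul(Rational(1, 2), Rational(-1, 7), -4)) = Add(Mul(Z, y), Rational(2, 7)) = Add(Rational(2, 7), Mul(Z, y)))
Add(Function('P')(38, Function('V')(14)), 45483) = Add(Add(Rational(2, 7), Mul(38, Mul(4, Pow(14, 2)))), 45483) = Add(Add(Rational(2, 7), Mul(38, Mul(4, 196))), 45483) = Add(Add(Rational(2, 7), Mul(38, 784)), 45483) = Add(Add(Rational(2, 7), 29792), 45483) = Add(Rational(208546, 7), 45483) = Rational(526927, 7)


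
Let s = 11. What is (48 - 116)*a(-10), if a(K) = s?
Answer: -748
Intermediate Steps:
a(K) = 11
(48 - 116)*a(-10) = (48 - 116)*11 = -68*11 = -748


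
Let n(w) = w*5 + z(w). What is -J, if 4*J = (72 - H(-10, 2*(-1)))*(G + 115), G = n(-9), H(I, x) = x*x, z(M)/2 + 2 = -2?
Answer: -1054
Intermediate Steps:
z(M) = -8 (z(M) = -4 + 2*(-2) = -4 - 4 = -8)
n(w) = -8 + 5*w (n(w) = w*5 - 8 = 5*w - 8 = -8 + 5*w)
H(I, x) = x²
G = -53 (G = -8 + 5*(-9) = -8 - 45 = -53)
J = 1054 (J = ((72 - (2*(-1))²)*(-53 + 115))/4 = ((72 - 1*(-2)²)*62)/4 = ((72 - 1*4)*62)/4 = ((72 - 4)*62)/4 = (68*62)/4 = (¼)*4216 = 1054)
-J = -1*1054 = -1054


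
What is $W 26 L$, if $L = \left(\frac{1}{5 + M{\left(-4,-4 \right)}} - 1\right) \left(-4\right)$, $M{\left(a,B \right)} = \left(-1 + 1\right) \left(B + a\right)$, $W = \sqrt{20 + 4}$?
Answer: $\frac{832 \sqrt{6}}{5} \approx 407.6$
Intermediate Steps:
$W = 2 \sqrt{6}$ ($W = \sqrt{24} = 2 \sqrt{6} \approx 4.899$)
$M{\left(a,B \right)} = 0$ ($M{\left(a,B \right)} = 0 \left(B + a\right) = 0$)
$L = \frac{16}{5}$ ($L = \left(\frac{1}{5 + 0} - 1\right) \left(-4\right) = \left(\frac{1}{5} - 1\right) \left(-4\right) = \left(- \frac{4}{5}\right) \left(-4\right) = \frac{16}{5} \approx 3.2$)
$W 26 L = 2 \sqrt{6} \cdot 26 \cdot \frac{16}{5} = 52 \sqrt{6} \cdot \frac{16}{5} = \frac{832 \sqrt{6}}{5}$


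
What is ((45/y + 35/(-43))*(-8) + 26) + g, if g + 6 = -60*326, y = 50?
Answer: -4201248/215 ≈ -19541.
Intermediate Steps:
g = -19566 (g = -6 - 60*326 = -6 - 19560 = -19566)
((45/y + 35/(-43))*(-8) + 26) + g = ((45/50 + 35/(-43))*(-8) + 26) - 19566 = ((45*(1/50) + 35*(-1/43))*(-8) + 26) - 19566 = ((9/10 - 35/43)*(-8) + 26) - 19566 = ((37/430)*(-8) + 26) - 19566 = (-148/215 + 26) - 19566 = 5442/215 - 19566 = -4201248/215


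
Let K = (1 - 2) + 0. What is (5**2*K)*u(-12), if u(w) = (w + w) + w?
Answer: 900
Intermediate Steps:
u(w) = 3*w (u(w) = 2*w + w = 3*w)
K = -1 (K = -1 + 0 = -1)
(5**2*K)*u(-12) = (5**2*(-1))*(3*(-12)) = (25*(-1))*(-36) = -25*(-36) = 900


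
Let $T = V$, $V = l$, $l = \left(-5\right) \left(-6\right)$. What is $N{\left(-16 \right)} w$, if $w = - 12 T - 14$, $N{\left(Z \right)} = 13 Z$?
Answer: $77792$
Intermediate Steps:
$l = 30$
$V = 30$
$T = 30$
$w = -374$ ($w = \left(-12\right) 30 - 14 = -360 - 14 = -374$)
$N{\left(-16 \right)} w = 13 \left(-16\right) \left(-374\right) = \left(-208\right) \left(-374\right) = 77792$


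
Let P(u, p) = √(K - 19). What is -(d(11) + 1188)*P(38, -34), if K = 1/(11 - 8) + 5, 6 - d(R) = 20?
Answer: -1174*I*√123/3 ≈ -4340.1*I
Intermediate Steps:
d(R) = -14 (d(R) = 6 - 1*20 = 6 - 20 = -14)
K = 16/3 (K = 1/3 + 5 = ⅓ + 5 = 16/3 ≈ 5.3333)
P(u, p) = I*√123/3 (P(u, p) = √(16/3 - 19) = √(-41/3) = I*√123/3)
-(d(11) + 1188)*P(38, -34) = -(-14 + 1188)*I*√123/3 = -1174*I*√123/3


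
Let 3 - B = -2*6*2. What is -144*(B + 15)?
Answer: -6048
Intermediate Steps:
B = 27 (B = 3 - (-2*6)*2 = 3 - (-12)*2 = 3 - 1*(-24) = 3 + 24 = 27)
-144*(B + 15) = -144*(27 + 15) = -144*42 = -6048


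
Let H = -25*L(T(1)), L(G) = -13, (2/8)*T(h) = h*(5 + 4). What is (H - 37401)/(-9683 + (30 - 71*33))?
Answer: 9269/2999 ≈ 3.0907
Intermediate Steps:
T(h) = 36*h (T(h) = 4*(h*(5 + 4)) = 4*(h*9) = 4*(9*h) = 36*h)
H = 325 (H = -25*(-13) = 325)
(H - 37401)/(-9683 + (30 - 71*33)) = (325 - 37401)/(-9683 + (30 - 71*33)) = -37076/(-9683 + (30 - 2343)) = -37076/(-9683 - 2313) = -37076/(-11996) = -37076*(-1/11996) = 9269/2999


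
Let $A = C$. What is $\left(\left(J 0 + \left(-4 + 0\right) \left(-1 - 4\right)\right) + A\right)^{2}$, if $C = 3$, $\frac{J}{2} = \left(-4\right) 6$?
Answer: $529$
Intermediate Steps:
$J = -48$ ($J = 2 \left(\left(-4\right) 6\right) = 2 \left(-24\right) = -48$)
$A = 3$
$\left(\left(J 0 + \left(-4 + 0\right) \left(-1 - 4\right)\right) + A\right)^{2} = \left(\left(\left(-48\right) 0 + \left(-4 + 0\right) \left(-1 - 4\right)\right) + 3\right)^{2} = \left(\left(0 - -20\right) + 3\right)^{2} = \left(\left(0 + 20\right) + 3\right)^{2} = \left(20 + 3\right)^{2} = 23^{2} = 529$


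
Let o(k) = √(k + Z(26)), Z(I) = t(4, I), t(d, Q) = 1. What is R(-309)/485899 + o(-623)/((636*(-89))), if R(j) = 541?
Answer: 541/485899 - I*√622/56604 ≈ 0.0011134 - 0.0004406*I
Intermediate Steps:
Z(I) = 1
o(k) = √(1 + k) (o(k) = √(k + 1) = √(1 + k))
R(-309)/485899 + o(-623)/((636*(-89))) = 541/485899 + √(1 - 623)/((636*(-89))) = 541*(1/485899) + √(-622)/(-56604) = 541/485899 + (I*√622)*(-1/56604) = 541/485899 - I*√622/56604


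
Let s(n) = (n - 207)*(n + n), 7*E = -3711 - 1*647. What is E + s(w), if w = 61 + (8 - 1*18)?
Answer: -115742/7 ≈ -16535.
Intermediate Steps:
E = -4358/7 (E = (-3711 - 1*647)/7 = (-3711 - 647)/7 = (⅐)*(-4358) = -4358/7 ≈ -622.57)
w = 51 (w = 61 + (8 - 18) = 61 - 10 = 51)
s(n) = 2*n*(-207 + n) (s(n) = (-207 + n)*(2*n) = 2*n*(-207 + n))
E + s(w) = -4358/7 + 2*51*(-207 + 51) = -4358/7 + 2*51*(-156) = -4358/7 - 15912 = -115742/7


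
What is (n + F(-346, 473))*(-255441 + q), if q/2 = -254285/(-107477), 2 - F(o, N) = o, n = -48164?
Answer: 1312717693399192/107477 ≈ 1.2214e+10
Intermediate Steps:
F(o, N) = 2 - o
q = 508570/107477 (q = 2*(-254285/(-107477)) = 2*(-254285*(-1/107477)) = 2*(254285/107477) = 508570/107477 ≈ 4.7319)
(n + F(-346, 473))*(-255441 + q) = (-48164 + (2 - 1*(-346)))*(-255441 + 508570/107477) = (-48164 + (2 + 346))*(-27453523787/107477) = (-48164 + 348)*(-27453523787/107477) = -47816*(-27453523787/107477) = 1312717693399192/107477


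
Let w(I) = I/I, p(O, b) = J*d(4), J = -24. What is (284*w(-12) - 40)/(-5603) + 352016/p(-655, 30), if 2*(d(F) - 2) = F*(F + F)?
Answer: -123278191/151281 ≈ -814.90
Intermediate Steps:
d(F) = 2 + F² (d(F) = 2 + (F*(F + F))/2 = 2 + (F*(2*F))/2 = 2 + (2*F²)/2 = 2 + F²)
p(O, b) = -432 (p(O, b) = -24*(2 + 4²) = -24*(2 + 16) = -24*18 = -432)
w(I) = 1
(284*w(-12) - 40)/(-5603) + 352016/p(-655, 30) = (284*1 - 40)/(-5603) + 352016/(-432) = (284 - 40)*(-1/5603) + 352016*(-1/432) = 244*(-1/5603) - 22001/27 = -244/5603 - 22001/27 = -123278191/151281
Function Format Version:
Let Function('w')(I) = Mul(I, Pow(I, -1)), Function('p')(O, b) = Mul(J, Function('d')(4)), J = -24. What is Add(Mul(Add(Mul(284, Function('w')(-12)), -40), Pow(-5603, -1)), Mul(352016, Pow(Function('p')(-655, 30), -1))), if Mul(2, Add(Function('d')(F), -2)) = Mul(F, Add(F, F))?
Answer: Rational(-123278191, 151281) ≈ -814.90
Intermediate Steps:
Function('d')(F) = Add(2, Pow(F, 2)) (Function('d')(F) = Add(2, Mul(Rational(1, 2), Mul(F, Add(F, F)))) = Add(2, Mul(Rational(1, 2), Mul(F, Mul(2, F)))) = Add(2, Mul(Rational(1, 2), Mul(2, Pow(F, 2)))) = Add(2, Pow(F, 2)))
Function('p')(O, b) = -432 (Function('p')(O, b) = Mul(-24, Add(2, Pow(4, 2))) = Mul(-24, Add(2, 16)) = Mul(-24, 18) = -432)
Function('w')(I) = 1
Add(Mul(Add(Mul(284, Function('w')(-12)), -40), Pow(-5603, -1)), Mul(352016, Pow(Function('p')(-655, 30), -1))) = Add(Mul(Add(Mul(284, 1), -40), Pow(-5603, -1)), Mul(352016, Pow(-432, -1))) = Add(Mul(Add(284, -40), Rational(-1, 5603)), Mul(352016, Rational(-1, 432))) = Add(Mul(244, Rational(-1, 5603)), Rational(-22001, 27)) = Add(Rational(-244, 5603), Rational(-22001, 27)) = Rational(-123278191, 151281)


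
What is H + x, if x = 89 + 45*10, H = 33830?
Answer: 34369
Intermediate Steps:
x = 539 (x = 89 + 450 = 539)
H + x = 33830 + 539 = 34369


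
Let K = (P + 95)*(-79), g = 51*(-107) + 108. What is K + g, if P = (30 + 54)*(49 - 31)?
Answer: -132302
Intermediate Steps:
P = 1512 (P = 84*18 = 1512)
g = -5349 (g = -5457 + 108 = -5349)
K = -126953 (K = (1512 + 95)*(-79) = 1607*(-79) = -126953)
K + g = -126953 - 5349 = -132302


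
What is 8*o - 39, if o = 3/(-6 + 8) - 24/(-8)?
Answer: -3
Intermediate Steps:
o = 9/2 (o = 3/2 - 24*(-⅛) = 3*(½) + 3 = 3/2 + 3 = 9/2 ≈ 4.5000)
8*o - 39 = 8*(9/2) - 39 = 36 - 39 = -3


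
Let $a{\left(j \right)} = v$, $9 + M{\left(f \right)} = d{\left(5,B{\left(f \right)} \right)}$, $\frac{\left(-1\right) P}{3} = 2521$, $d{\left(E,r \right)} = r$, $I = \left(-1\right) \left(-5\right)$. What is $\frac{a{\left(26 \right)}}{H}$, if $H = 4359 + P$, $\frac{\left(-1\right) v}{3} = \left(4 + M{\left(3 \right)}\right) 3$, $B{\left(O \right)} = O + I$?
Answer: $\frac{3}{356} \approx 0.008427$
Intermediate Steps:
$I = 5$
$B{\left(O \right)} = 5 + O$ ($B{\left(O \right)} = O + 5 = 5 + O$)
$P = -7563$ ($P = \left(-3\right) 2521 = -7563$)
$M{\left(f \right)} = -4 + f$ ($M{\left(f \right)} = -9 + \left(5 + f\right) = -4 + f$)
$v = -27$ ($v = - 3 \left(4 + \left(-4 + 3\right)\right) 3 = - 3 \left(4 - 1\right) 3 = - 3 \cdot 3 \cdot 3 = \left(-3\right) 9 = -27$)
$a{\left(j \right)} = -27$
$H = -3204$ ($H = 4359 - 7563 = -3204$)
$\frac{a{\left(26 \right)}}{H} = - \frac{27}{-3204} = \left(-27\right) \left(- \frac{1}{3204}\right) = \frac{3}{356}$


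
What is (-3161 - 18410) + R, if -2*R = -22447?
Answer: -20695/2 ≈ -10348.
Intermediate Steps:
R = 22447/2 (R = -1/2*(-22447) = 22447/2 ≈ 11224.)
(-3161 - 18410) + R = (-3161 - 18410) + 22447/2 = -21571 + 22447/2 = -20695/2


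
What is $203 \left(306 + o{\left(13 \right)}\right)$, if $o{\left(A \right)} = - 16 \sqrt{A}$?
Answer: $62118 - 3248 \sqrt{13} \approx 50407.0$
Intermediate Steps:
$203 \left(306 + o{\left(13 \right)}\right) = 203 \left(306 - 16 \sqrt{13}\right) = 62118 - 3248 \sqrt{13}$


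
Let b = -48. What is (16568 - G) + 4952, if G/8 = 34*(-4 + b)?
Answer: 35664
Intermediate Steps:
G = -14144 (G = 8*(34*(-4 - 48)) = 8*(34*(-52)) = 8*(-1768) = -14144)
(16568 - G) + 4952 = (16568 - 1*(-14144)) + 4952 = (16568 + 14144) + 4952 = 30712 + 4952 = 35664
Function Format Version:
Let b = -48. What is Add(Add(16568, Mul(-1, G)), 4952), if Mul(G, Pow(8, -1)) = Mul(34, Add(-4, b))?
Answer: 35664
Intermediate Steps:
G = -14144 (G = Mul(8, Mul(34, Add(-4, -48))) = Mul(8, Mul(34, -52)) = Mul(8, -1768) = -14144)
Add(Add(16568, Mul(-1, G)), 4952) = Add(Add(16568, Mul(-1, -14144)), 4952) = Add(Add(16568, 14144), 4952) = Add(30712, 4952) = 35664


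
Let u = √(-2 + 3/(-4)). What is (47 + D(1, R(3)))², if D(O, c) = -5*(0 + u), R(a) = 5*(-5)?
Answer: 8561/4 - 235*I*√11 ≈ 2140.3 - 779.41*I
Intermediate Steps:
u = I*√11/2 (u = √(-2 + 3*(-¼)) = √(-2 - ¾) = √(-11/4) = I*√11/2 ≈ 1.6583*I)
R(a) = -25
D(O, c) = -5*I*√11/2 (D(O, c) = -5*(0 + I*√11/2) = -5*I*√11/2)
(47 + D(1, R(3)))² = (47 - 5*I*√11/2)²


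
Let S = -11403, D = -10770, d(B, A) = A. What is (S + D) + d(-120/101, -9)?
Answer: -22182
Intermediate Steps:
(S + D) + d(-120/101, -9) = (-11403 - 10770) - 9 = -22173 - 9 = -22182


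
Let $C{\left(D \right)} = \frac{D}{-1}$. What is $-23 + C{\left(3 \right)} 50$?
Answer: $-173$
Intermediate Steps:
$C{\left(D \right)} = - D$ ($C{\left(D \right)} = D \left(-1\right) = - D$)
$-23 + C{\left(3 \right)} 50 = -23 + \left(-1\right) 3 \cdot 50 = -23 - 150 = -173$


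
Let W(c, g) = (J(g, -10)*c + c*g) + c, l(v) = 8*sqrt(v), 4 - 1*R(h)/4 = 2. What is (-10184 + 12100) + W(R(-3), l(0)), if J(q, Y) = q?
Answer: 1924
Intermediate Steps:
R(h) = 8 (R(h) = 16 - 4*2 = 16 - 8 = 8)
W(c, g) = c + 2*c*g (W(c, g) = (g*c + c*g) + c = (c*g + c*g) + c = 2*c*g + c = c + 2*c*g)
(-10184 + 12100) + W(R(-3), l(0)) = (-10184 + 12100) + 8*(1 + 2*(8*sqrt(0))) = 1916 + 8*(1 + 2*(8*0)) = 1916 + 8*(1 + 2*0) = 1916 + 8*(1 + 0) = 1916 + 8*1 = 1916 + 8 = 1924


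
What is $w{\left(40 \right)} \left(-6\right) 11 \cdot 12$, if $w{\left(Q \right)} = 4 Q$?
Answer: $-126720$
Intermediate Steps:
$w{\left(40 \right)} \left(-6\right) 11 \cdot 12 = 4 \cdot 40 \left(-6\right) 11 \cdot 12 = 160 \left(\left(-66\right) 12\right) = 160 \left(-792\right) = -126720$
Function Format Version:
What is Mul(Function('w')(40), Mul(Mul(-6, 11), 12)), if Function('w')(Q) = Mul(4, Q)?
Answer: -126720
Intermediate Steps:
Mul(Function('w')(40), Mul(Mul(-6, 11), 12)) = Mul(Mul(4, 40), Mul(Mul(-6, 11), 12)) = Mul(160, Mul(-66, 12)) = Mul(160, -792) = -126720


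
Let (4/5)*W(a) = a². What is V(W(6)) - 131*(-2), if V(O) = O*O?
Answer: 2287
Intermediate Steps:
W(a) = 5*a²/4
V(O) = O²
V(W(6)) - 131*(-2) = ((5/4)*6²)² - 131*(-2) = ((5/4)*36)² - 1*(-262) = 45² + 262 = 2025 + 262 = 2287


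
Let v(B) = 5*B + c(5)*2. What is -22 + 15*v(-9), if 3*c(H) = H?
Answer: -647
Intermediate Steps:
c(H) = H/3
v(B) = 10/3 + 5*B (v(B) = 5*B + ((⅓)*5)*2 = 5*B + (5/3)*2 = 5*B + 10/3 = 10/3 + 5*B)
-22 + 15*v(-9) = -22 + 15*(10/3 + 5*(-9)) = -22 + 15*(10/3 - 45) = -22 + 15*(-125/3) = -22 - 625 = -647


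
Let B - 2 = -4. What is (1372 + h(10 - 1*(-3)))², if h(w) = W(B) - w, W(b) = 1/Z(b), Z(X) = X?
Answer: 7382089/4 ≈ 1.8455e+6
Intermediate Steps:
B = -2 (B = 2 - 4 = -2)
W(b) = 1/b
h(w) = -½ - w (h(w) = 1/(-2) - w = -½ - w)
(1372 + h(10 - 1*(-3)))² = (1372 + (-½ - (10 - 1*(-3))))² = (1372 + (-½ - (10 + 3)))² = (1372 + (-½ - 1*13))² = (1372 + (-½ - 13))² = (1372 - 27/2)² = (2717/2)² = 7382089/4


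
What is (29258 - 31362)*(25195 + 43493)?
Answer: -144519552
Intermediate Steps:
(29258 - 31362)*(25195 + 43493) = -2104*68688 = -144519552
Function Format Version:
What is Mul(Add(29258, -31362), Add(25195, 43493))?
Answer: -144519552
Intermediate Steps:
Mul(Add(29258, -31362), Add(25195, 43493)) = Mul(-2104, 68688) = -144519552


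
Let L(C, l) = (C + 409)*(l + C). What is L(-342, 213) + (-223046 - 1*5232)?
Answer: -236921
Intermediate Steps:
L(C, l) = (409 + C)*(C + l)
L(-342, 213) + (-223046 - 1*5232) = ((-342)² + 409*(-342) + 409*213 - 342*213) + (-223046 - 1*5232) = (116964 - 139878 + 87117 - 72846) + (-223046 - 5232) = -8643 - 228278 = -236921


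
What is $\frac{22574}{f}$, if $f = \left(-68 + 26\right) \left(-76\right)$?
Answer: $\frac{11287}{1596} \approx 7.0721$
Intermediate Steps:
$f = 3192$ ($f = \left(-42\right) \left(-76\right) = 3192$)
$\frac{22574}{f} = \frac{22574}{3192} = 22574 \cdot \frac{1}{3192} = \frac{11287}{1596}$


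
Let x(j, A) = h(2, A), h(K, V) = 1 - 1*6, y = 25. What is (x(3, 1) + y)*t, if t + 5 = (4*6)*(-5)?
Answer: -2500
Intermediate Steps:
h(K, V) = -5 (h(K, V) = 1 - 6 = -5)
x(j, A) = -5
t = -125 (t = -5 + (4*6)*(-5) = -5 + 24*(-5) = -5 - 120 = -125)
(x(3, 1) + y)*t = (-5 + 25)*(-125) = 20*(-125) = -2500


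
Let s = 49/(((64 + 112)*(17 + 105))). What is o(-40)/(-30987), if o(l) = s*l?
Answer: 245/83169108 ≈ 2.9458e-6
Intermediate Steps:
s = 49/21472 (s = 49/((176*122)) = 49/21472 ≈ 0.0022820)
o(l) = 49*l/21472
o(-40)/(-30987) = ((49/21472)*(-40))/(-30987) = -245/2684*(-1/30987) = 245/83169108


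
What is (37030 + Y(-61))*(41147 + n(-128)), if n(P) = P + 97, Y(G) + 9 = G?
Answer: 1519647360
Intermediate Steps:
Y(G) = -9 + G
n(P) = 97 + P
(37030 + Y(-61))*(41147 + n(-128)) = (37030 + (-9 - 61))*(41147 + (97 - 128)) = (37030 - 70)*(41147 - 31) = 36960*41116 = 1519647360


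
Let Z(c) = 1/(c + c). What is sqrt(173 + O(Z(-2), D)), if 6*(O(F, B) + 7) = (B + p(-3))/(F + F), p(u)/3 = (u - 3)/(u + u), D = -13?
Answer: 2*sqrt(381)/3 ≈ 13.013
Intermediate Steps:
p(u) = 3*(-3 + u)/(2*u) (p(u) = 3*((u - 3)/(u + u)) = 3*((-3 + u)/((2*u))) = 3*((-3 + u)*(1/(2*u))) = 3*((-3 + u)/(2*u)) = 3*(-3 + u)/(2*u))
Z(c) = 1/(2*c)
O(F, B) = -7 + (3 + B)/(12*F) (O(F, B) = -7 + ((B + (3/2)*(-3 - 3)/(-3))/(F + F))/6 = -7 + ((B + (3/2)*(-1/3)*(-6))/((2*F)))/6 = -7 + ((B + 3)*(1/(2*F)))/6 = -7 + ((3 + B)*(1/(2*F)))/6 = -7 + ((3 + B)/(2*F))/6 = -7 + (3 + B)/(12*F))
sqrt(173 + O(Z(-2), D)) = sqrt(173 + (3 - 13 - 42/(-2))/(12*(((1/2)/(-2))))) = sqrt(173 + (3 - 13 - 42*(-1)/2)/(12*(((1/2)*(-1/2))))) = sqrt(173 + (3 - 13 - 84*(-1/4))/(12*(-1/4))) = sqrt(173 + (1/12)*(-4)*(3 - 13 + 21)) = sqrt(173 + (1/12)*(-4)*11) = sqrt(173 - 11/3) = sqrt(508/3) = 2*sqrt(381)/3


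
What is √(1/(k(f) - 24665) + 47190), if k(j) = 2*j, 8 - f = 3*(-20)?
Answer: √28392894152261/24529 ≈ 217.23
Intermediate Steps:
f = 68 (f = 8 - 3*(-20) = 8 - 1*(-60) = 8 + 60 = 68)
√(1/(k(f) - 24665) + 47190) = √(1/(2*68 - 24665) + 47190) = √(1/(136 - 24665) + 47190) = √(1/(-24529) + 47190) = √(-1/24529 + 47190) = √(1157523509/24529) = √28392894152261/24529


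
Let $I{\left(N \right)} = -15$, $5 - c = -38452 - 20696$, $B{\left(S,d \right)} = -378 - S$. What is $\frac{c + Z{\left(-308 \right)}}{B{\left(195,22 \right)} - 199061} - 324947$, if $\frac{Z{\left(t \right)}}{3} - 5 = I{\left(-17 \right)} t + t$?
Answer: $- \frac{32435270751}{99817} \approx -3.2495 \cdot 10^{5}$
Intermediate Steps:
$c = 59153$ ($c = 5 - \left(-38452 - 20696\right) = 5 - -59148 = 5 + 59148 = 59153$)
$Z{\left(t \right)} = 15 - 42 t$ ($Z{\left(t \right)} = 15 + 3 \left(- 15 t + t\right) = 15 + 3 \left(- 14 t\right) = 15 - 42 t$)
$\frac{c + Z{\left(-308 \right)}}{B{\left(195,22 \right)} - 199061} - 324947 = \frac{59153 + \left(15 - -12936\right)}{\left(-378 - 195\right) - 199061} - 324947 = \frac{59153 + \left(15 + 12936\right)}{\left(-378 - 195\right) - 199061} - 324947 = \frac{59153 + 12951}{-573 - 199061} - 324947 = \frac{72104}{-199634} - 324947 = 72104 \left(- \frac{1}{199634}\right) - 324947 = - \frac{36052}{99817} - 324947 = - \frac{32435270751}{99817}$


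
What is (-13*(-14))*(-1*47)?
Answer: -8554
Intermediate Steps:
(-13*(-14))*(-1*47) = 182*(-47) = -8554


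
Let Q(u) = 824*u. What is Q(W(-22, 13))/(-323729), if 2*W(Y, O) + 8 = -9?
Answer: 68/3143 ≈ 0.021635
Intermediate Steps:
W(Y, O) = -17/2 (W(Y, O) = -4 + (½)*(-9) = -4 - 9/2 = -17/2)
Q(W(-22, 13))/(-323729) = (824*(-17/2))/(-323729) = -7004*(-1/323729) = 68/3143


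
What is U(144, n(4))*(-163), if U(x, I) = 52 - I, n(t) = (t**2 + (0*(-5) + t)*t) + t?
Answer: -2608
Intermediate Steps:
n(t) = t + 2*t**2 (n(t) = (t**2 + (0 + t)*t) + t = (t**2 + t*t) + t = (t**2 + t**2) + t = 2*t**2 + t = t + 2*t**2)
U(144, n(4))*(-163) = (52 - 4*(1 + 2*4))*(-163) = (52 - 4*(1 + 8))*(-163) = (52 - 4*9)*(-163) = (52 - 1*36)*(-163) = (52 - 36)*(-163) = 16*(-163) = -2608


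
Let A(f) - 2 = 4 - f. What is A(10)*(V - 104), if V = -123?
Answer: 908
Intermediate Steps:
A(f) = 6 - f (A(f) = 2 + (4 - f) = 6 - f)
A(10)*(V - 104) = (6 - 1*10)*(-123 - 104) = (6 - 10)*(-227) = -4*(-227) = 908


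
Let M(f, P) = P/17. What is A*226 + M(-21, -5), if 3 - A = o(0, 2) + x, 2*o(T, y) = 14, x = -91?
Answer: 334249/17 ≈ 19662.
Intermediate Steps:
o(T, y) = 7 (o(T, y) = (½)*14 = 7)
A = 87 (A = 3 - (7 - 91) = 3 - 1*(-84) = 3 + 84 = 87)
M(f, P) = P/17 (M(f, P) = P*(1/17) = P/17)
A*226 + M(-21, -5) = 87*226 + (1/17)*(-5) = 19662 - 5/17 = 334249/17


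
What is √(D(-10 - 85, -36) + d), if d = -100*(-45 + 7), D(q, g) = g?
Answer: 2*√941 ≈ 61.351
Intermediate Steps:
d = 3800 (d = -100*(-38) = 3800)
√(D(-10 - 85, -36) + d) = √(-36 + 3800) = √3764 = 2*√941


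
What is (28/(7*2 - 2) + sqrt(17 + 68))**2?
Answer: 814/9 + 14*sqrt(85)/3 ≈ 133.47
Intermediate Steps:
(28/(7*2 - 2) + sqrt(17 + 68))**2 = (28/(14 - 2) + sqrt(85))**2 = (28/12 + sqrt(85))**2 = (28*(1/12) + sqrt(85))**2 = (7/3 + sqrt(85))**2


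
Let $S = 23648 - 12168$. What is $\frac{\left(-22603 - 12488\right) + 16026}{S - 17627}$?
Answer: $\frac{6355}{2049} \approx 3.1015$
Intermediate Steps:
$S = 11480$
$\frac{\left(-22603 - 12488\right) + 16026}{S - 17627} = \frac{\left(-22603 - 12488\right) + 16026}{11480 - 17627} = \frac{\left(-22603 - 12488\right) + 16026}{-6147} = \left(-35091 + 16026\right) \left(- \frac{1}{6147}\right) = \left(-19065\right) \left(- \frac{1}{6147}\right) = \frac{6355}{2049}$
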